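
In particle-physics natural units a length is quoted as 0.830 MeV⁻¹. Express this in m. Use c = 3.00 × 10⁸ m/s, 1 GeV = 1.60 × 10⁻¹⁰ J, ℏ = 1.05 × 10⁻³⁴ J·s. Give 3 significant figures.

A length is [E]⁻¹ in ℏ=c=1; restore one factor of ℏc.
1 GeV⁻¹ → ℏc × (1 GeV in J)⁻¹ = 1.97 × 10⁻¹⁶ m.
Convert the energy scale: 0.830 MeV⁻¹ = 830 GeV⁻¹.
Result: 830 × 1.97 × 10⁻¹⁶ = 1.63 × 10⁻¹³ m.

1.63 × 10⁻¹³ m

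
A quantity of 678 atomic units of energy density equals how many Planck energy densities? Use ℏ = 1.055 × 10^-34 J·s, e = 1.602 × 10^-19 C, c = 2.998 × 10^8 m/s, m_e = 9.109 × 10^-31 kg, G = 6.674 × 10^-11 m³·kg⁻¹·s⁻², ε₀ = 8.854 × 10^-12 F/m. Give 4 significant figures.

4.287 × 10^-98

atomic unit of energy density: u_au = E_h/a₀³ = m_e⁴e¹⁰/((4πε₀)⁵ℏ⁸) = 2.929 × 10^13 J/m³
Planck energy density: u_P = c⁷/(ℏG²) = 4.632 × 10^113 J/m³
678 × 2.929 × 10^13 / 4.632 × 10^113 = 4.287 × 10^-98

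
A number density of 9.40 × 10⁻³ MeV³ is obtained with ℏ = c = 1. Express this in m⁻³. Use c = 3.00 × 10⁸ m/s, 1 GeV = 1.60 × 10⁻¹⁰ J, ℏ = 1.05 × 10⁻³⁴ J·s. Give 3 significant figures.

1.23 × 10³⁶ m⁻³

Number density is [L]⁻³ = [E]³/(ℏc)³.
1 GeV³ → 1/(ℏc)³ × (1 GeV in J)³ = 1.31 × 10⁴⁷ m⁻³.
Convert the energy scale: 9.40 × 10⁻³ MeV³ = 9.40 × 10⁻¹² GeV³.
Result: 9.40 × 10⁻¹² × 1.31 × 10⁴⁷ = 1.23 × 10³⁶ m⁻³.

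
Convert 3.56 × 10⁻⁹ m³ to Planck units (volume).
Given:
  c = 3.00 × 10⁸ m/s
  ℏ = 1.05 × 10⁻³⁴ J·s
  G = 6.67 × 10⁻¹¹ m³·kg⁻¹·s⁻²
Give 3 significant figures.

Planck volume: V_P = (ℏG/c³)^(3/2) = 4.18 × 10⁻¹⁰⁵ m³.
3.56 × 10⁻⁹ / 4.18 × 10⁻¹⁰⁵ = 8.52 × 10⁹⁵

8.52 × 10⁹⁵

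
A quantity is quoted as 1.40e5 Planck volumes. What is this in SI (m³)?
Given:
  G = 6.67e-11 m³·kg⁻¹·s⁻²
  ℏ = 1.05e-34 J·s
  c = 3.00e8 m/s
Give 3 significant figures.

One Planck volume: V_P = (ℏG/c³)^(3/2) = 4.18e-105 m³.
1.40e5 × 4.18e-105 m³ = 5.85e-100 m³

5.85e-100 m³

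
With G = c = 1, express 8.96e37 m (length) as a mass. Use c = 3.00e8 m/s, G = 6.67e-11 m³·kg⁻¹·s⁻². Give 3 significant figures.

1.21e65 kg

Length → mass via c²/G.
8.96e37 m × (c²/G) = 1.21e65 kg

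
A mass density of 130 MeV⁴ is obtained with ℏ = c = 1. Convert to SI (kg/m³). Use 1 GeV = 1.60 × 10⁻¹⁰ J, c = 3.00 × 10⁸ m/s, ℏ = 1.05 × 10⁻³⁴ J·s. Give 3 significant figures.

Mass density is [E]/(c²[L]³) = [E]⁴/(ℏ³c⁵).
1 GeV⁴ → 1/(ℏ³c⁵) × (1 GeV in J)⁴ = 2.33 × 10²⁰ kg/m³.
Convert the energy scale: 130 MeV⁴ = 1.30 × 10⁻¹⁰ GeV⁴.
Result: 1.30 × 10⁻¹⁰ × 2.33 × 10²⁰ = 3.03 × 10¹⁰ kg/m³.

3.03 × 10¹⁰ kg/m³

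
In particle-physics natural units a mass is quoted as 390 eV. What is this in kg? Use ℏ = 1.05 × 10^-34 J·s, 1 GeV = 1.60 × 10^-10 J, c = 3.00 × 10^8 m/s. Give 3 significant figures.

6.93 × 10^-34 kg

Mass is [E]/c²; divide by c².
1 GeV → 1/c² × (1 GeV in J) = 1.78 × 10^-27 kg.
Convert the energy scale: 390 eV = 3.90 × 10^-7 GeV.
Result: 3.90 × 10^-7 × 1.78 × 10^-27 = 6.93 × 10^-34 kg.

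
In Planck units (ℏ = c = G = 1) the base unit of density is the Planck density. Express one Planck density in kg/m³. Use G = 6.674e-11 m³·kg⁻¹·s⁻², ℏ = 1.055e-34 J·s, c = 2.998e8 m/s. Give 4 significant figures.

5.154e96 kg/m³

ρ_P = c⁵/(ℏG²)
  = 2.422e42 / 4.699e-55
  = 5.154e96 kg/m³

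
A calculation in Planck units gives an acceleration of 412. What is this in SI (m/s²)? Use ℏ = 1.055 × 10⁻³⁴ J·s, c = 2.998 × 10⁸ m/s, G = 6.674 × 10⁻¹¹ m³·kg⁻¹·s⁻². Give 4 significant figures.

2.291 × 10⁵⁴ m/s²

One Planck acceleration: a_P = √(c⁷/(ℏG)) = 5.560 × 10⁵¹ m/s².
412 × 5.560 × 10⁵¹ m/s² = 2.291 × 10⁵⁴ m/s²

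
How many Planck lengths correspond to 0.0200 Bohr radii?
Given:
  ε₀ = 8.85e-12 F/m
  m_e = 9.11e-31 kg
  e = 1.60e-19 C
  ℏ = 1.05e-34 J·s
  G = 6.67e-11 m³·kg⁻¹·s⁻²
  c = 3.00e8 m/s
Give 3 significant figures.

Bohr radius: a₀ = 4πε₀ℏ²/(m_e e²) = 5.26e-11 m
Planck length: ℓ_P = √(ℏG/c³) = 1.61e-35 m
0.0200 × 5.26e-11 / 1.61e-35 = 6.53e22

6.53e22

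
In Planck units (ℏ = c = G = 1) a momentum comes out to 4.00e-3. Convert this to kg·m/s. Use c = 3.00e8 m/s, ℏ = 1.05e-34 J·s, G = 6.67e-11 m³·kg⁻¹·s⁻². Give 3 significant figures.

0.0261 kg·m/s

One Planck momentum: p_P = √(ℏc³/G) = 6.52 kg·m/s.
4.00e-3 × 6.52 kg·m/s = 0.0261 kg·m/s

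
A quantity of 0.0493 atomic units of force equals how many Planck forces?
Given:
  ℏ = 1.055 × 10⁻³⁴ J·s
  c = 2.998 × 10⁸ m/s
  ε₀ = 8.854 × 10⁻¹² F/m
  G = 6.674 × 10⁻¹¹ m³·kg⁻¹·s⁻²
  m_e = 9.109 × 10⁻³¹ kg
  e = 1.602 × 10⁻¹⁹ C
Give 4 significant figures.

atomic unit of force: F_au = E_h/a₀ = m_e²e⁶/((4πε₀)³ℏ⁴) = 8.220 × 10⁻⁸ N
Planck force: F_P = c⁴/G = 1.210 × 10⁴⁴ N
0.0493 × 8.220 × 10⁻⁸ / 1.210 × 10⁴⁴ = 3.348 × 10⁻⁵³

3.348 × 10⁻⁵³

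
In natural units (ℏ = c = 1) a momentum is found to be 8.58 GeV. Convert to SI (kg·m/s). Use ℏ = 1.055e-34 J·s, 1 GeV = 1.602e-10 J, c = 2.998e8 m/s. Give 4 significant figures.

4.585e-18 kg·m/s

Momentum is [E]/c; divide by c.
1 GeV → 1/c × (1 GeV in J) = 5.344e-19 kg·m/s.
Result: 8.58 × 5.344e-19 = 4.585e-18 kg·m/s.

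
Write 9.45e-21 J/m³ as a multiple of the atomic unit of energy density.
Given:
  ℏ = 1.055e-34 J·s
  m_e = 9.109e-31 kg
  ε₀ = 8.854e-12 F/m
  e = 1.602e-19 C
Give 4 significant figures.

3.226e-34

atomic unit of energy density: u_au = E_h/a₀³ = m_e⁴e¹⁰/((4πε₀)⁵ℏ⁸) = 2.929e13 J/m³.
9.45e-21 / 2.929e13 = 3.226e-34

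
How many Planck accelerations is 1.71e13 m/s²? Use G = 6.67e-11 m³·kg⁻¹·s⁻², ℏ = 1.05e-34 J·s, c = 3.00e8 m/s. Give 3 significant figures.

3.06e-39

Planck acceleration: a_P = √(c⁷/(ℏG)) = 5.59e51 m/s².
1.71e13 / 5.59e51 = 3.06e-39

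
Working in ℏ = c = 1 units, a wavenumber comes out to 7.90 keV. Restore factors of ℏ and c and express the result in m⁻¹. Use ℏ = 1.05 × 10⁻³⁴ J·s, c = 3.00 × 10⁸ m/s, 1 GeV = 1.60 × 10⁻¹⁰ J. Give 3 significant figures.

Inverse length is [E]/(ℏc).
1 GeV → 1/(ℏc) × (1 GeV in J) = 5.08 × 10¹⁵ m⁻¹.
Convert the energy scale: 7.90 keV = 7.90 × 10⁻⁶ GeV.
Result: 7.90 × 10⁻⁶ × 5.08 × 10¹⁵ = 4.01 × 10¹⁰ m⁻¹.

4.01 × 10¹⁰ m⁻¹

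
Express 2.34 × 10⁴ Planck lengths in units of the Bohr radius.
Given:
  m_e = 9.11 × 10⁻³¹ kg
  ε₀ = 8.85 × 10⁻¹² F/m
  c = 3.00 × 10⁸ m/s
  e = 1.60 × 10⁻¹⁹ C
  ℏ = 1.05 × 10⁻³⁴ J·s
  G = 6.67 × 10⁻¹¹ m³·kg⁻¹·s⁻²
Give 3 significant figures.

Planck length: ℓ_P = √(ℏG/c³) = 1.61 × 10⁻³⁵ m
Bohr radius: a₀ = 4πε₀ℏ²/(m_e e²) = 5.26 × 10⁻¹¹ m
2.34 × 10⁴ × 1.61 × 10⁻³⁵ / 5.26 × 10⁻¹¹ = 7.17 × 10⁻²¹

7.17 × 10⁻²¹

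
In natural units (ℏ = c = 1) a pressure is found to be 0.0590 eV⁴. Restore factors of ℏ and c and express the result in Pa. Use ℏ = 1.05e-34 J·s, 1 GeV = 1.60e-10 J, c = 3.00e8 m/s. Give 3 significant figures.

Pressure is [E]/[L]³ = [E]⁴/(ℏc)³.
1 GeV⁴ → 1/(ℏc)³ × (1 GeV in J)⁴ = 2.10e37 Pa.
Convert the energy scale: 0.0590 eV⁴ = 5.90e-38 GeV⁴.
Result: 5.90e-38 × 2.10e37 = 1.24 Pa.

1.24 Pa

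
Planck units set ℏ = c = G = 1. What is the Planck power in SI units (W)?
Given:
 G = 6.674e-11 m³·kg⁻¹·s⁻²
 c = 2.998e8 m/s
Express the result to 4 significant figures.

Dimensional analysis gives P_P = c⁵/G.
  = 2.422e42 / 6.674e-11
  = 3.629e52 W

3.629e52 W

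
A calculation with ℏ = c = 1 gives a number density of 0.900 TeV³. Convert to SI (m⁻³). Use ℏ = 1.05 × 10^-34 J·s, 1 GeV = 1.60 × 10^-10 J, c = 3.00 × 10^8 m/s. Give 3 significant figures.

1.18 × 10^56 m⁻³

Number density is [L]⁻³ = [E]³/(ℏc)³.
1 GeV³ → 1/(ℏc)³ × (1 GeV in J)³ = 1.31 × 10^47 m⁻³.
Convert the energy scale: 0.900 TeV³ = 9.00 × 10^8 GeV³.
Result: 9.00 × 10^8 × 1.31 × 10^47 = 1.18 × 10^56 m⁻³.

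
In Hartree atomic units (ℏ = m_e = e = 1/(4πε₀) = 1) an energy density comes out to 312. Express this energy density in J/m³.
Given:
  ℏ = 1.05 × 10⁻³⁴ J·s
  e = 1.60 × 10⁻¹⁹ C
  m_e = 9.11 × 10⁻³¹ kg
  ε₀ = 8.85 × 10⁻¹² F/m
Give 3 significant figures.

9.40 × 10¹⁵ J/m³

One atomic unit of energy density: u_au = E_h/a₀³ = m_e⁴e¹⁰/((4πε₀)⁵ℏ⁸) = 3.01 × 10¹³ J/m³.
312 × 3.01 × 10¹³ J/m³ = 9.40 × 10¹⁵ J/m³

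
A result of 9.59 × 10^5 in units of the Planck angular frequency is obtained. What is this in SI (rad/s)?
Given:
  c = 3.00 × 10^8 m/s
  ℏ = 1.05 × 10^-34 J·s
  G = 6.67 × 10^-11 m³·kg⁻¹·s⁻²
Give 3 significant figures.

1.79 × 10^49 rad/s

One Planck angular frequency: ω_P = √(c⁵/(ℏG)) = 1.86 × 10^43 rad/s.
9.59 × 10^5 × 1.86 × 10^43 rad/s = 1.79 × 10^49 rad/s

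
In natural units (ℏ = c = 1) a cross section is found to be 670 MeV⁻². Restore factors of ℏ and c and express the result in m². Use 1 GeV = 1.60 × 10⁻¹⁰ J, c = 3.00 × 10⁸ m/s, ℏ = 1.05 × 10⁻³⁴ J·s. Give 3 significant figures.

2.60 × 10⁻²³ m²

Area is [L]² = [E]⁻²·(ℏc)²; restore (ℏc)².
1 GeV⁻² → (ℏc)² × (1 GeV in J)⁻² = 3.88 × 10⁻³² m².
Convert the energy scale: 670 MeV⁻² = 6.70 × 10⁸ GeV⁻².
Result: 6.70 × 10⁸ × 3.88 × 10⁻³² = 2.60 × 10⁻²³ m².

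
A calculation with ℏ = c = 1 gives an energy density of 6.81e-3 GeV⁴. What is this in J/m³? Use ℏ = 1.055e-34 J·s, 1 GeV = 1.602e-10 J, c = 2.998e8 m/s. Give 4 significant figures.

1.418e35 J/m³

[E]/[L]³ = [E]⁴/(ℏc)³; restore (ℏc)⁻³.
1 GeV⁴ → 1/(ℏc)³ × (1 GeV in J)⁴ = 2.082e37 J/m³.
Result: 6.81e-3 × 2.082e37 = 1.418e35 J/m³.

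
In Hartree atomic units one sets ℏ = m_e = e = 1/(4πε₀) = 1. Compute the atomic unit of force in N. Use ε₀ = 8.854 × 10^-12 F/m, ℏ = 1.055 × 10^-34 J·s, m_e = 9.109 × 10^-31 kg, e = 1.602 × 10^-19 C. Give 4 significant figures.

8.220 × 10^-8 N

F_au = E_h/a₀ = m_e²e⁶/((4πε₀)³ℏ⁴)
E_h = 4.354 × 10^-18 J
a₀ = 5.297 × 10^-11 m
E_h/a₀ = 8.220 × 10^-8 N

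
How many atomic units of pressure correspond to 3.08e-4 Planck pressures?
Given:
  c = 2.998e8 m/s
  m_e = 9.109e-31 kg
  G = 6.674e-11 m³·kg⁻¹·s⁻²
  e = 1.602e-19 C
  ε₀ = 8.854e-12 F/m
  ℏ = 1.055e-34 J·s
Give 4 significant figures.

4.871e96

Planck pressure: p_P = c⁷/(ℏG²) = 4.632e113 Pa
atomic unit of pressure: P_au = E_h/a₀³ = m_e⁴e¹⁰/((4πε₀)⁵ℏ⁸) = 2.929e13 Pa
3.08e-4 × 4.632e113 / 2.929e13 = 4.871e96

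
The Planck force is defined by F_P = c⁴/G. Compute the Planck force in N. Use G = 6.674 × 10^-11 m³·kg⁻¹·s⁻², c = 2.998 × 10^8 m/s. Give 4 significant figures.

F_P = c⁴/G
  = 8.078 × 10^33 / 6.674 × 10^-11
  = 1.210 × 10^44 N

1.210 × 10^44 N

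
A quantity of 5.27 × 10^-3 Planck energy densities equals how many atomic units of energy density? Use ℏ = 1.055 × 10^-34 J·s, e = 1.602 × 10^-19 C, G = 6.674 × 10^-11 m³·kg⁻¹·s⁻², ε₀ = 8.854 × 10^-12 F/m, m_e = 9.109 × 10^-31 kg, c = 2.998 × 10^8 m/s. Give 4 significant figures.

Planck energy density: u_P = c⁷/(ℏG²) = 4.632 × 10^113 J/m³
atomic unit of energy density: u_au = E_h/a₀³ = m_e⁴e¹⁰/((4πε₀)⁵ℏ⁸) = 2.929 × 10^13 J/m³
5.27 × 10^-3 × 4.632 × 10^113 / 2.929 × 10^13 = 8.334 × 10^97

8.334 × 10^97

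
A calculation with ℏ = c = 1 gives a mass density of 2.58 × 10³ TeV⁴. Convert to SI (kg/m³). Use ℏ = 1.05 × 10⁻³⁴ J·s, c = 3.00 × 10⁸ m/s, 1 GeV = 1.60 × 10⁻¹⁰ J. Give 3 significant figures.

Mass density is [E]/(c²[L]³) = [E]⁴/(ℏ³c⁵).
1 GeV⁴ → 1/(ℏ³c⁵) × (1 GeV in J)⁴ = 2.33 × 10²⁰ kg/m³.
Convert the energy scale: 2.58 × 10³ TeV⁴ = 2.58 × 10¹⁵ GeV⁴.
Result: 2.58 × 10¹⁵ × 2.33 × 10²⁰ = 6.01 × 10³⁵ kg/m³.

6.01 × 10³⁵ kg/m³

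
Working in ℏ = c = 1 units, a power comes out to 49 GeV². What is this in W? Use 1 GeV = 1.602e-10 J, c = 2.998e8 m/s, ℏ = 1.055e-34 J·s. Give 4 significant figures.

1.192e16 W

Power is [E]/[T] = [E]²/ℏ.
1 GeV² → 1/ℏ × (1 GeV in J)² = 2.433e14 W.
Result: 49 × 2.433e14 = 1.192e16 W.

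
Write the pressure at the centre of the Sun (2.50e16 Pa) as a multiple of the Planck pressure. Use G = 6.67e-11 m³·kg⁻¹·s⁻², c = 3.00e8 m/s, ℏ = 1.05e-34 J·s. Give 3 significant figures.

Planck pressure: p_P = c⁷/(ℏG²) = 4.68e113 Pa.
2.50e16 / 4.68e113 = 5.34e-98

5.34e-98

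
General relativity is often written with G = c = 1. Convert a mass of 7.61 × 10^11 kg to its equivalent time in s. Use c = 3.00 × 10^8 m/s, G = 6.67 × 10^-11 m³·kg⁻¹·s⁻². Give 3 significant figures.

1.88 × 10^-24 s

Mass → time via G/c³.
7.61 × 10^11 kg × (G/c³) = 1.88 × 10^-24 s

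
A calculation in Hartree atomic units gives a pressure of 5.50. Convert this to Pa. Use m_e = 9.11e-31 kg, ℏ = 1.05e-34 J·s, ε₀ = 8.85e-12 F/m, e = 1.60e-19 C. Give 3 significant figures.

One atomic unit of pressure: P_au = E_h/a₀³ = m_e⁴e¹⁰/((4πε₀)⁵ℏ⁸) = 3.01e13 Pa.
5.50 × 3.01e13 Pa = 1.66e14 Pa

1.66e14 Pa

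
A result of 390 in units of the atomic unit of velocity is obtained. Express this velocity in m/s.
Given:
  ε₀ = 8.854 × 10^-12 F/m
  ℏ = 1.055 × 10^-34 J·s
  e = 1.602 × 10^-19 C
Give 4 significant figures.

8.527 × 10^8 m/s

One atomic unit of velocity: v_au = e²/(4πε₀ℏ) = 2.186 × 10^6 m/s.
390 × 2.186 × 10^6 m/s = 8.527 × 10^8 m/s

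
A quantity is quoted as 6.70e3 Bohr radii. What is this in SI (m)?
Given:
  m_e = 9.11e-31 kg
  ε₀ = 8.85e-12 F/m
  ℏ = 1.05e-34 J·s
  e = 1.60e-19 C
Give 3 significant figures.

3.52e-7 m

One Bohr radius: a₀ = 4πε₀ℏ²/(m_e e²) = 5.26e-11 m.
6.70e3 × 5.26e-11 m = 3.52e-7 m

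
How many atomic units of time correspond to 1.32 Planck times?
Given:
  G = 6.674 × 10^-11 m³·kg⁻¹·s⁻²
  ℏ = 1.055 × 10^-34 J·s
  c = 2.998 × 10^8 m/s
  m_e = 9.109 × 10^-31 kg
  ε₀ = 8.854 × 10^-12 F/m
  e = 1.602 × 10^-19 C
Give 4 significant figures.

2.938 × 10^-27

Planck time: t_P = √(ℏG/c⁵) = 5.392 × 10^-44 s
atomic unit of time: τ_au = (4πε₀)²ℏ³/(m_e e⁴) = 2.423 × 10^-17 s
1.32 × 5.392 × 10^-44 / 2.423 × 10^-17 = 2.938 × 10^-27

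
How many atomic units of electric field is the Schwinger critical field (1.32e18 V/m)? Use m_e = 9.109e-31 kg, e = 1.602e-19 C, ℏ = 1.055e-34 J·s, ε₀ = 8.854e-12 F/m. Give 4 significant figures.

atomic unit of electric field: E_au = E_h/(e a₀) = m_e²e⁵/((4πε₀)³ℏ⁴) = 5.131e11 V/m.
1.32e18 / 5.131e11 = 2.573e6

2.573e6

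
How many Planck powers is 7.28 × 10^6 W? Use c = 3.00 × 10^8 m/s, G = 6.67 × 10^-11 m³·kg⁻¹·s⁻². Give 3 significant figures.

Planck power: P_P = c⁵/G = 3.64 × 10^52 W.
7.28 × 10^6 / 3.64 × 10^52 = 2.00 × 10^-46

2.00 × 10^-46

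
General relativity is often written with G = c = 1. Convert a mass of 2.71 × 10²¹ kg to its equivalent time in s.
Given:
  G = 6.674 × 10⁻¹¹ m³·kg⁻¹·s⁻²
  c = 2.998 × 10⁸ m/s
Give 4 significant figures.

Mass → time via G/c³.
2.71 × 10²¹ kg × (G/c³) = 6.712 × 10⁻¹⁵ s

6.712 × 10⁻¹⁵ s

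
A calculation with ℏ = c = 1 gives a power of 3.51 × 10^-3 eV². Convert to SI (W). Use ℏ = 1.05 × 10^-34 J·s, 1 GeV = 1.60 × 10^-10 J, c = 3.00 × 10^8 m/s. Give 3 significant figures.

8.56 × 10^-7 W

Power is [E]/[T] = [E]²/ℏ.
1 GeV² → 1/ℏ × (1 GeV in J)² = 2.44 × 10^14 W.
Convert the energy scale: 3.51 × 10^-3 eV² = 3.51 × 10^-21 GeV².
Result: 3.51 × 10^-21 × 2.44 × 10^14 = 8.56 × 10^-7 W.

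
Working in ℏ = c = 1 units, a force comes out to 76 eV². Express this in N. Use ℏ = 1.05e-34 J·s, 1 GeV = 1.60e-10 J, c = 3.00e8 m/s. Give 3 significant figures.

6.18e-11 N

Force is [E]/[L] = [E]²/(ℏc); restore (ℏc)⁻¹.
1 GeV² → 1/(ℏc) × (1 GeV in J)² = 8.13e5 N.
Convert the energy scale: 76 eV² = 7.60e-17 GeV².
Result: 7.60e-17 × 8.13e5 = 6.18e-11 N.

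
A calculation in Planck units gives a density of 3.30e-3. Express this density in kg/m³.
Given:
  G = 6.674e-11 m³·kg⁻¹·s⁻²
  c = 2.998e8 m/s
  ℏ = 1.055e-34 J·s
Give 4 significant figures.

One Planck density: ρ_P = c⁵/(ℏG²) = 5.154e96 kg/m³.
3.30e-3 × 5.154e96 kg/m³ = 1.701e94 kg/m³

1.701e94 kg/m³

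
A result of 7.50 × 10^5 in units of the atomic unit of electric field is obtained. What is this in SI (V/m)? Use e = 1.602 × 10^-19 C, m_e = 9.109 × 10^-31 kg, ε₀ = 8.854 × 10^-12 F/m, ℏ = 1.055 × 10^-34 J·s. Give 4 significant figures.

One atomic unit of electric field: E_au = E_h/(e a₀) = m_e²e⁵/((4πε₀)³ℏ⁴) = 5.131 × 10^11 V/m.
7.50 × 10^5 × 5.131 × 10^11 V/m = 3.848 × 10^17 V/m

3.848 × 10^17 V/m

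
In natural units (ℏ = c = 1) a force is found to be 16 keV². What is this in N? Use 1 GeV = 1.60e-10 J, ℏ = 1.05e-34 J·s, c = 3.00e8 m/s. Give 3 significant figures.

1.30e-5 N

Force is [E]/[L] = [E]²/(ℏc); restore (ℏc)⁻¹.
1 GeV² → 1/(ℏc) × (1 GeV in J)² = 8.13e5 N.
Convert the energy scale: 16 keV² = 1.60e-11 GeV².
Result: 1.60e-11 × 8.13e5 = 1.30e-5 N.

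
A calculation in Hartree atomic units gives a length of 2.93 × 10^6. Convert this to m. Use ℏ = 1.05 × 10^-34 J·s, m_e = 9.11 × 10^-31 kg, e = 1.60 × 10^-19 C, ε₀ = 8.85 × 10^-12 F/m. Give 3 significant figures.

1.54 × 10^-4 m

One Bohr radius: a₀ = 4πε₀ℏ²/(m_e e²) = 5.26 × 10^-11 m.
2.93 × 10^6 × 5.26 × 10^-11 m = 1.54 × 10^-4 m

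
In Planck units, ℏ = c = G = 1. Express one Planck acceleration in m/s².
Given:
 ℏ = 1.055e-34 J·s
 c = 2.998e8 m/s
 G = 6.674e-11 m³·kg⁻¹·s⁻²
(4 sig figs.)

The unique combination of the constants set to 1 with dimensions of acceleration is a_P = √(c⁷/(ℏG)).
  = √(3.092e103)
  = 5.560e51 m/s²

5.560e51 m/s²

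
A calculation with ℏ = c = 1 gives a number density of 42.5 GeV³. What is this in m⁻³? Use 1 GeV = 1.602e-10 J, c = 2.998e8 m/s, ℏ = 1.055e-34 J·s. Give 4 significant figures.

5.522e48 m⁻³

Number density is [L]⁻³ = [E]³/(ℏc)³.
1 GeV³ → 1/(ℏc)³ × (1 GeV in J)³ = 1.299e47 m⁻³.
Result: 42.5 × 1.299e47 = 5.522e48 m⁻³.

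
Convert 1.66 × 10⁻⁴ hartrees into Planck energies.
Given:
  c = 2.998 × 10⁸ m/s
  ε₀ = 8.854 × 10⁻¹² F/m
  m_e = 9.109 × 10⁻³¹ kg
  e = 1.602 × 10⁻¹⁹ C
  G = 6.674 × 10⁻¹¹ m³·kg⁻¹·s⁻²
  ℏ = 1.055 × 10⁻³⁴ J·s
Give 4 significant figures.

3.694 × 10⁻³¹

hartree: E_h = m_e e⁴/(4πε₀ℏ)² = 4.354 × 10⁻¹⁸ J
Planck energy: E_P = √(ℏc⁵/G) = 1.957 × 10⁹ J
1.66 × 10⁻⁴ × 4.354 × 10⁻¹⁸ / 1.957 × 10⁹ = 3.694 × 10⁻³¹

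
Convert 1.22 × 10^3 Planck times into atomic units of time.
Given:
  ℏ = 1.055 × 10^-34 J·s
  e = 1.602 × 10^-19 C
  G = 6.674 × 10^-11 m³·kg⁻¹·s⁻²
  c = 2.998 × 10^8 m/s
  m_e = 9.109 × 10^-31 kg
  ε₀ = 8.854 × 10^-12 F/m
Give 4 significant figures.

Planck time: t_P = √(ℏG/c⁵) = 5.392 × 10^-44 s
atomic unit of time: τ_au = (4πε₀)²ℏ³/(m_e e⁴) = 2.423 × 10^-17 s
1.22 × 10^3 × 5.392 × 10^-44 / 2.423 × 10^-17 = 2.715 × 10^-24

2.715 × 10^-24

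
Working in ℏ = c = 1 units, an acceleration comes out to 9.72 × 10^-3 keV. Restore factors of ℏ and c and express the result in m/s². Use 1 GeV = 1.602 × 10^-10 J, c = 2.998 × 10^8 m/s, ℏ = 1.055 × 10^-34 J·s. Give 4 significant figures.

Acceleration is [L]/[T]² = c·[E]/ℏ.
1 GeV → c/ℏ × (1 GeV in J) = 4.552 × 10^32 m/s².
Convert the energy scale: 9.72 × 10^-3 keV = 9.72 × 10^-9 GeV.
Result: 9.72 × 10^-9 × 4.552 × 10^32 = 4.425 × 10^24 m/s².

4.425 × 10^24 m/s²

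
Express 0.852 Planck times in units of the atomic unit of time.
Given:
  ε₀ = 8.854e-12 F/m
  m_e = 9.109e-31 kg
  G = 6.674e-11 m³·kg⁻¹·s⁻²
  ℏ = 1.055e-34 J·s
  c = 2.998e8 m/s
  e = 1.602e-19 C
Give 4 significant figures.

1.896e-27

Planck time: t_P = √(ℏG/c⁵) = 5.392e-44 s
atomic unit of time: τ_au = (4πε₀)²ℏ³/(m_e e⁴) = 2.423e-17 s
0.852 × 5.392e-44 / 2.423e-17 = 1.896e-27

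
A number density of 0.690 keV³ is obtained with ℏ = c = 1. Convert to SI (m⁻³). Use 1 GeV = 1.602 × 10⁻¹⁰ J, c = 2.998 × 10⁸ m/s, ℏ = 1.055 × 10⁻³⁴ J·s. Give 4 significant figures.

Number density is [L]⁻³ = [E]³/(ℏc)³.
1 GeV³ → 1/(ℏc)³ × (1 GeV in J)³ = 1.299 × 10⁴⁷ m⁻³.
Convert the energy scale: 0.690 keV³ = 6.90 × 10⁻¹⁹ GeV³.
Result: 6.90 × 10⁻¹⁹ × 1.299 × 10⁴⁷ = 8.966 × 10²⁸ m⁻³.

8.966 × 10²⁸ m⁻³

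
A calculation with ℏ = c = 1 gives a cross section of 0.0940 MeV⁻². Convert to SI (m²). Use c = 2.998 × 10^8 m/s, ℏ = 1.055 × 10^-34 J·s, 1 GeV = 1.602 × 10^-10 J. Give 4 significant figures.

Area is [L]² = [E]⁻²·(ℏc)²; restore (ℏc)².
1 GeV⁻² → (ℏc)² × (1 GeV in J)⁻² = 3.898 × 10^-32 m².
Convert the energy scale: 0.0940 MeV⁻² = 9.40 × 10^4 GeV⁻².
Result: 9.40 × 10^4 × 3.898 × 10^-32 = 3.664 × 10^-27 m².

3.664 × 10^-27 m²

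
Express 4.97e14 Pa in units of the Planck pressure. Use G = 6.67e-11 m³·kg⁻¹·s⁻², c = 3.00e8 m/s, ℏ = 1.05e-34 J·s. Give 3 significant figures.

1.06e-99

Planck pressure: p_P = c⁷/(ℏG²) = 4.68e113 Pa.
4.97e14 / 4.68e113 = 1.06e-99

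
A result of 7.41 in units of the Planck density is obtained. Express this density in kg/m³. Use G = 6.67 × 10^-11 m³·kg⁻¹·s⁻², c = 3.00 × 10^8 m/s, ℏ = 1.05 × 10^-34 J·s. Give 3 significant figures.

One Planck density: ρ_P = c⁵/(ℏG²) = 5.20 × 10^96 kg/m³.
7.41 × 5.20 × 10^96 kg/m³ = 3.85 × 10^97 kg/m³

3.85 × 10^97 kg/m³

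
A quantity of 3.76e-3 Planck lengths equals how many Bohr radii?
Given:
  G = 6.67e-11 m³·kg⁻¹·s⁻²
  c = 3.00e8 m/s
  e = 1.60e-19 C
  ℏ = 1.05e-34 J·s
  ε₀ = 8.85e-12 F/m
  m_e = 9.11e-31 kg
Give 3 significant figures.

1.15e-27

Planck length: ℓ_P = √(ℏG/c³) = 1.61e-35 m
Bohr radius: a₀ = 4πε₀ℏ²/(m_e e²) = 5.26e-11 m
3.76e-3 × 1.61e-35 / 5.26e-11 = 1.15e-27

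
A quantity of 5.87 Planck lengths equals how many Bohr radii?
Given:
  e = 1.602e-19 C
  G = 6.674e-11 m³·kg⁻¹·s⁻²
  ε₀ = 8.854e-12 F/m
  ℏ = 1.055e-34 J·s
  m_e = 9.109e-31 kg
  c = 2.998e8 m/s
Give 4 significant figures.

Planck length: ℓ_P = √(ℏG/c³) = 1.616e-35 m
Bohr radius: a₀ = 4πε₀ℏ²/(m_e e²) = 5.297e-11 m
5.87 × 1.616e-35 / 5.297e-11 = 1.791e-24

1.791e-24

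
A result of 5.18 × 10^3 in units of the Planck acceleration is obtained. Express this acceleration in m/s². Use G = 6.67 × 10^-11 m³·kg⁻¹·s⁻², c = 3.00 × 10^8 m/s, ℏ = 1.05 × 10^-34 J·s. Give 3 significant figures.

One Planck acceleration: a_P = √(c⁷/(ℏG)) = 5.59 × 10^51 m/s².
5.18 × 10^3 × 5.59 × 10^51 m/s² = 2.89 × 10^55 m/s²

2.89 × 10^55 m/s²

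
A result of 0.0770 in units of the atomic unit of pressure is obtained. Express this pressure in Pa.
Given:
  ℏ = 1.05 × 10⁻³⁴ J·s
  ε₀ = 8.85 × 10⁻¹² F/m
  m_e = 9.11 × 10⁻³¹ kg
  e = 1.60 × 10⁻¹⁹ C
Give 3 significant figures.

One atomic unit of pressure: P_au = E_h/a₀³ = m_e⁴e¹⁰/((4πε₀)⁵ℏ⁸) = 3.01 × 10¹³ Pa.
0.0770 × 3.01 × 10¹³ Pa = 2.32 × 10¹² Pa

2.32 × 10¹² Pa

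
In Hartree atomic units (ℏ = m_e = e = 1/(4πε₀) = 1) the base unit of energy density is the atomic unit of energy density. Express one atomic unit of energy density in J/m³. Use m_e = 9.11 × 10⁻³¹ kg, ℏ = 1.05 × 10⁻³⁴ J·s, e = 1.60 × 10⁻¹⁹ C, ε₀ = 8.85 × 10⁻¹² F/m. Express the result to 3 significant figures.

3.01 × 10¹³ J/m³

u_au = E_h/a₀³ = m_e⁴e¹⁰/((4πε₀)⁵ℏ⁸)
E_h = 4.38 × 10⁻¹⁸ J
a₀ = 5.26 × 10⁻¹¹ m
E_h/a₀³ = 3.01 × 10¹³ J/m³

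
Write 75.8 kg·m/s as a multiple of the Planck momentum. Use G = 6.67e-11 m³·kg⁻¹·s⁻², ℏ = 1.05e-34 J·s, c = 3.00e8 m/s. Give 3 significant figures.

Planck momentum: p_P = √(ℏc³/G) = 6.52 kg·m/s.
75.8 / 6.52 = 11.6

11.6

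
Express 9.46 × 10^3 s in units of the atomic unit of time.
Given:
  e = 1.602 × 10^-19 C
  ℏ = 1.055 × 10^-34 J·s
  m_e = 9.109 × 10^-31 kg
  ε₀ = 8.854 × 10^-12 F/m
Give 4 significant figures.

atomic unit of time: τ_au = (4πε₀)²ℏ³/(m_e e⁴) = 2.423 × 10^-17 s.
9.46 × 10^3 / 2.423 × 10^-17 = 3.904 × 10^20

3.904 × 10^20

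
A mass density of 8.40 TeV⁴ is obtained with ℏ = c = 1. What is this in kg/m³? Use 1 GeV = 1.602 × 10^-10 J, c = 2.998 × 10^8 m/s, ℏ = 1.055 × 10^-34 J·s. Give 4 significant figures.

Mass density is [E]/(c²[L]³) = [E]⁴/(ℏ³c⁵).
1 GeV⁴ → 1/(ℏ³c⁵) × (1 GeV in J)⁴ = 2.316 × 10^20 kg/m³.
Convert the energy scale: 8.40 TeV⁴ = 8.40 × 10^12 GeV⁴.
Result: 8.40 × 10^12 × 2.316 × 10^20 = 1.945 × 10^33 kg/m³.

1.945 × 10^33 kg/m³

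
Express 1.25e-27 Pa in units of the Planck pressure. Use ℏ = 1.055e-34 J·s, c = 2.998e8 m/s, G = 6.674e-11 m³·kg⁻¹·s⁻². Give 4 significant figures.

2.698e-141

Planck pressure: p_P = c⁷/(ℏG²) = 4.632e113 Pa.
1.25e-27 / 4.632e113 = 2.698e-141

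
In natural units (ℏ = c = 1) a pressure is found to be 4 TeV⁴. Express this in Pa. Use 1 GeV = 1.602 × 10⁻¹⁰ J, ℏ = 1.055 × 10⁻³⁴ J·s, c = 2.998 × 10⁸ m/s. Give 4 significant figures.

8.326 × 10⁴⁹ Pa

Pressure is [E]/[L]³ = [E]⁴/(ℏc)³.
1 GeV⁴ → 1/(ℏc)³ × (1 GeV in J)⁴ = 2.082 × 10³⁷ Pa.
Convert the energy scale: 4 TeV⁴ = 4.00 × 10¹² GeV⁴.
Result: 4.00 × 10¹² × 2.082 × 10³⁷ = 8.326 × 10⁴⁹ Pa.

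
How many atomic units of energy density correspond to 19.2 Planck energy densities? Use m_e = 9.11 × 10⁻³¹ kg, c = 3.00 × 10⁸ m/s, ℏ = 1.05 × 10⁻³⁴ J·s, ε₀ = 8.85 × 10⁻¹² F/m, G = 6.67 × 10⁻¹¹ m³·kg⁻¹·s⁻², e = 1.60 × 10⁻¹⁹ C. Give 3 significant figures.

2.98 × 10¹⁰¹

Planck energy density: u_P = c⁷/(ℏG²) = 4.68 × 10¹¹³ J/m³
atomic unit of energy density: u_au = E_h/a₀³ = m_e⁴e¹⁰/((4πε₀)⁵ℏ⁸) = 3.01 × 10¹³ J/m³
19.2 × 4.68 × 10¹¹³ / 3.01 × 10¹³ = 2.98 × 10¹⁰¹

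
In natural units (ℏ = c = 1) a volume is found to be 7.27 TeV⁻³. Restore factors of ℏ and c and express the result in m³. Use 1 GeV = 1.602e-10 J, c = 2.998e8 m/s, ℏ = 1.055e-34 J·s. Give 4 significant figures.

5.595e-56 m³

Volume is [L]³ = [E]⁻³·(ℏc)³.
1 GeV⁻³ → (ℏc)³ × (1 GeV in J)⁻³ = 7.696e-48 m³.
Convert the energy scale: 7.27 TeV⁻³ = 7.27e-9 GeV⁻³.
Result: 7.27e-9 × 7.696e-48 = 5.595e-56 m³.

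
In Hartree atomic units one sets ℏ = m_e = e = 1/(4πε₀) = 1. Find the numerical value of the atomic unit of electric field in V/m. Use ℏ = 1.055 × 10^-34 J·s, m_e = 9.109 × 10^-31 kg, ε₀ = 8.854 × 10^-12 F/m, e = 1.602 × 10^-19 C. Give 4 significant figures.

E_au = E_h/(e a₀) = m_e²e⁵/((4πε₀)³ℏ⁴)
E_h = 4.354 × 10^-18 J
a₀ = 5.297 × 10^-11 m
E_h/(e·a₀) = 5.131 × 10^11 V/m

5.131 × 10^11 V/m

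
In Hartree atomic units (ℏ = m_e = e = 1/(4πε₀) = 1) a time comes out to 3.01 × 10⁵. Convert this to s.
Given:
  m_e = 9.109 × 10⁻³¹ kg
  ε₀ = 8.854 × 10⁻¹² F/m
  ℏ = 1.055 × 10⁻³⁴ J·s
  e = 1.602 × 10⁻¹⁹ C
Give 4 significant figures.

7.293 × 10⁻¹² s

One atomic unit of time: τ_au = (4πε₀)²ℏ³/(m_e e⁴) = 2.423 × 10⁻¹⁷ s.
3.01 × 10⁵ × 2.423 × 10⁻¹⁷ s = 7.293 × 10⁻¹² s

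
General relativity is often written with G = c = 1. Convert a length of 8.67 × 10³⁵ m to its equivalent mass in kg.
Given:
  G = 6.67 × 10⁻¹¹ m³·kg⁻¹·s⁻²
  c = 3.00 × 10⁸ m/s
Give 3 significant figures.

1.17 × 10⁶³ kg

Length → mass via c²/G.
8.67 × 10³⁵ m × (c²/G) = 1.17 × 10⁶³ kg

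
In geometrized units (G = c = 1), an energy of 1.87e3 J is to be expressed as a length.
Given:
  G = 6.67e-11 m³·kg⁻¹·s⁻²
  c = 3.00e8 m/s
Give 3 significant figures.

Energy → length via G/c⁴.
1.87e3 J × (G/c⁴) = 1.54e-41 m

1.54e-41 m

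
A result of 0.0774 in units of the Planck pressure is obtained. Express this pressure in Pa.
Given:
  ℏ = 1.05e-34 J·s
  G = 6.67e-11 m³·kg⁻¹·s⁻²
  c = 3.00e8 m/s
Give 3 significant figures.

One Planck pressure: p_P = c⁷/(ℏG²) = 4.68e113 Pa.
0.0774 × 4.68e113 Pa = 3.62e112 Pa

3.62e112 Pa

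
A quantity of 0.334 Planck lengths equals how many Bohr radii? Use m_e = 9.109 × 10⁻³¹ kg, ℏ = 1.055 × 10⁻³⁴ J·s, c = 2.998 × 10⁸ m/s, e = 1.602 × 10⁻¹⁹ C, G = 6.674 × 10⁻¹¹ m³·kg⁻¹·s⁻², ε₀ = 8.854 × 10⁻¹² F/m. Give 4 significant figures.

Planck length: ℓ_P = √(ℏG/c³) = 1.616 × 10⁻³⁵ m
Bohr radius: a₀ = 4πε₀ℏ²/(m_e e²) = 5.297 × 10⁻¹¹ m
0.334 × 1.616 × 10⁻³⁵ / 5.297 × 10⁻¹¹ = 1.019 × 10⁻²⁵

1.019 × 10⁻²⁵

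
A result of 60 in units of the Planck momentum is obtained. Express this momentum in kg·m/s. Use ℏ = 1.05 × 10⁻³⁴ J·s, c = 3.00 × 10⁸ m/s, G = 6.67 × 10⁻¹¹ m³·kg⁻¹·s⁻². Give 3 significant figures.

One Planck momentum: p_P = √(ℏc³/G) = 6.52 kg·m/s.
60 × 6.52 kg·m/s = 391 kg·m/s

391 kg·m/s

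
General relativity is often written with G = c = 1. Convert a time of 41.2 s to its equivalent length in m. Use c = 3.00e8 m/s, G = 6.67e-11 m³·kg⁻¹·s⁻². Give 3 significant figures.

Time → length via c.
41.2 s × (c) = 1.24e10 m

1.24e10 m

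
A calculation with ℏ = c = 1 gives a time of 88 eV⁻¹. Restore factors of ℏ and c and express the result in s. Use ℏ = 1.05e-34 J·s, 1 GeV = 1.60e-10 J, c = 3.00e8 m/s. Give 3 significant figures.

5.77e-14 s

A time is [E]⁻¹ in ℏ=c=1; restore one factor of ℏ.
1 GeV⁻¹ → ℏ × (1 GeV in J)⁻¹ = 6.56e-25 s.
Convert the energy scale: 88 eV⁻¹ = 8.80e10 GeV⁻¹.
Result: 8.80e10 × 6.56e-25 = 5.77e-14 s.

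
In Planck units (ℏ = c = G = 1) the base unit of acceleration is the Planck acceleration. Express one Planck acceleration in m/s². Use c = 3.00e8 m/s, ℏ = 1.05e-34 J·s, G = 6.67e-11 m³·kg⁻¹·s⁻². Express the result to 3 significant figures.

5.59e51 m/s²

a_P = √(c⁷/(ℏG))
  = √(3.12e103)
  = 5.59e51 m/s²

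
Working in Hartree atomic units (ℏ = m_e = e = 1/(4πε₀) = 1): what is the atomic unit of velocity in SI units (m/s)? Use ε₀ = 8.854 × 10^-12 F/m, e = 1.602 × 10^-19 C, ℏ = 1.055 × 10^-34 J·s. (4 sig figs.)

The unique combination of the constants set to 1 with dimensions of velocity is v_au = e²/(4πε₀ℏ).
  = 2.566 × 10^-38 / 1.174 × 10^-44
  = 2.186 × 10^6 m/s

2.186 × 10^6 m/s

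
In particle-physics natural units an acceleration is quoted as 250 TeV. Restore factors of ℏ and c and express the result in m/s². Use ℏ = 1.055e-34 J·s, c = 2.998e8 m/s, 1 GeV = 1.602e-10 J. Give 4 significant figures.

Acceleration is [L]/[T]² = c·[E]/ℏ.
1 GeV → c/ℏ × (1 GeV in J) = 4.552e32 m/s².
Convert the energy scale: 250 TeV = 2.50e5 GeV.
Result: 2.50e5 × 4.552e32 = 1.138e38 m/s².

1.138e38 m/s²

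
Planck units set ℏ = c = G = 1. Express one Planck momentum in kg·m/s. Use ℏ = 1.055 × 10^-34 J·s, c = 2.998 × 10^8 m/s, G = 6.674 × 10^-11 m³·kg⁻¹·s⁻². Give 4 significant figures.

Dimensional analysis gives p_P = √(ℏc³/G).
  = √(42.60)
  = 6.527 kg·m/s

6.527 kg·m/s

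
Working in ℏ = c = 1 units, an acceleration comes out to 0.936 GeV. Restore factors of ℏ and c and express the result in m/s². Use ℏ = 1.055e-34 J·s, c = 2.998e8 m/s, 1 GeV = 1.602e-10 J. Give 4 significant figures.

4.261e32 m/s²

Acceleration is [L]/[T]² = c·[E]/ℏ.
1 GeV → c/ℏ × (1 GeV in J) = 4.552e32 m/s².
Result: 0.936 × 4.552e32 = 4.261e32 m/s².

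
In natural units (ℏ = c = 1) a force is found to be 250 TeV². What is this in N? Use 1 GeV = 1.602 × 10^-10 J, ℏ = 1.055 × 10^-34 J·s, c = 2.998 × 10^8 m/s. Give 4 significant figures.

2.029 × 10^14 N

Force is [E]/[L] = [E]²/(ℏc); restore (ℏc)⁻¹.
1 GeV² → 1/(ℏc) × (1 GeV in J)² = 8.114 × 10^5 N.
Convert the energy scale: 250 TeV² = 2.50 × 10^8 GeV².
Result: 2.50 × 10^8 × 8.114 × 10^5 = 2.029 × 10^14 N.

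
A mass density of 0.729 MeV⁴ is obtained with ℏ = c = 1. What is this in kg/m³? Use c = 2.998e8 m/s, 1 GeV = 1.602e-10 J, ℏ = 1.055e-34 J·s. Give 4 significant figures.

Mass density is [E]/(c²[L]³) = [E]⁴/(ℏ³c⁵).
1 GeV⁴ → 1/(ℏ³c⁵) × (1 GeV in J)⁴ = 2.316e20 kg/m³.
Convert the energy scale: 0.729 MeV⁴ = 7.29e-13 GeV⁴.
Result: 7.29e-13 × 2.316e20 = 1.688e8 kg/m³.

1.688e8 kg/m³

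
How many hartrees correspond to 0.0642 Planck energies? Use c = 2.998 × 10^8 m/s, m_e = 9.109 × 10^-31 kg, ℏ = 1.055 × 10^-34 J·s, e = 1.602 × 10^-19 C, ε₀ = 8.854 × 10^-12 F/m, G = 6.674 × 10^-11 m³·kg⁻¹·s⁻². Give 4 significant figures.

Planck energy: E_P = √(ℏc⁵/G) = 1.957 × 10^9 J
hartree: E_h = m_e e⁴/(4πε₀ℏ)² = 4.354 × 10^-18 J
0.0642 × 1.957 × 10^9 / 4.354 × 10^-18 = 2.885 × 10^25

2.885 × 10^25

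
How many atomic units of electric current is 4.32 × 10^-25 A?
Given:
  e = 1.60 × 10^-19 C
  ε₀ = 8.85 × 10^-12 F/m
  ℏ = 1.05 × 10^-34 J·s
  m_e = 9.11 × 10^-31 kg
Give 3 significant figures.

6.47 × 10^-23

atomic unit of electric current: I_au = e E_h/ℏ = m_e e⁵/((4πε₀)²ℏ³) = 6.67 × 10^-3 A.
4.32 × 10^-25 / 6.67 × 10^-3 = 6.47 × 10^-23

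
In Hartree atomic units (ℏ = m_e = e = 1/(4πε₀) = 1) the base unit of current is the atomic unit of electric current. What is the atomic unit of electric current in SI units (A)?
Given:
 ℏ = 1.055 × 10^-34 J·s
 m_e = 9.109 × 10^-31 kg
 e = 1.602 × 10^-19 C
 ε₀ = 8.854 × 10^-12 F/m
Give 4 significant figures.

6.612 × 10^-3 A

I_au = e E_h/ℏ = m_e e⁵/((4πε₀)²ℏ³)
E_h = 4.354 × 10^-18 J
e·E_h/ℏ = 6.612 × 10^-3 A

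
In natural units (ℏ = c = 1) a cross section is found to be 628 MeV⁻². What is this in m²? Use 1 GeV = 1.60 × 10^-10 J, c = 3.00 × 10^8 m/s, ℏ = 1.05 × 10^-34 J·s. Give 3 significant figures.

2.43 × 10^-23 m²

Area is [L]² = [E]⁻²·(ℏc)²; restore (ℏc)².
1 GeV⁻² → (ℏc)² × (1 GeV in J)⁻² = 3.88 × 10^-32 m².
Convert the energy scale: 628 MeV⁻² = 6.28 × 10^8 GeV⁻².
Result: 6.28 × 10^8 × 3.88 × 10^-32 = 2.43 × 10^-23 m².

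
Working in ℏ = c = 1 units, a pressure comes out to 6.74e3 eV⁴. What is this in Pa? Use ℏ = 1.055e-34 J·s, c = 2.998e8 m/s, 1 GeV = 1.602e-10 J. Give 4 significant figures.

Pressure is [E]/[L]³ = [E]⁴/(ℏc)³.
1 GeV⁴ → 1/(ℏc)³ × (1 GeV in J)⁴ = 2.082e37 Pa.
Convert the energy scale: 6.74e3 eV⁴ = 6.74e-33 GeV⁴.
Result: 6.74e-33 × 2.082e37 = 1.403e5 Pa.

1.403e5 Pa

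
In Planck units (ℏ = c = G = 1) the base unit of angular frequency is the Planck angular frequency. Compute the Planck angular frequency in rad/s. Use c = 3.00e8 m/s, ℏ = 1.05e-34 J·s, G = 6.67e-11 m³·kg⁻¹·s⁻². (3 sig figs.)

ω_P = √(c⁵/(ℏG))
  = √(3.47e86)
  = 1.86e43 rad/s

1.86e43 rad/s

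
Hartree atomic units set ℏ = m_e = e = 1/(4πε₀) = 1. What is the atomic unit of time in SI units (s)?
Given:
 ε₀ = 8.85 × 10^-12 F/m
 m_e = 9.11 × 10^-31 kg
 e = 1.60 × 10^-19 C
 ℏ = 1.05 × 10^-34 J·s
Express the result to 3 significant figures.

2.40 × 10^-17 s

The unique combination of the constants set to 1 with dimensions of time is τ_au = (4πε₀)²ℏ³/(m_e e⁴).
E_h = 4.38 × 10^-18 J
ℏ/E_h = 2.40 × 10^-17 s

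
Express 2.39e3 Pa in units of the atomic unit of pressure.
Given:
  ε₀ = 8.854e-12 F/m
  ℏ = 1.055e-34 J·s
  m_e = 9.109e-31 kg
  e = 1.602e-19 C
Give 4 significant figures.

8.159e-11

atomic unit of pressure: P_au = E_h/a₀³ = m_e⁴e¹⁰/((4πε₀)⁵ℏ⁸) = 2.929e13 Pa.
2.39e3 / 2.929e13 = 8.159e-11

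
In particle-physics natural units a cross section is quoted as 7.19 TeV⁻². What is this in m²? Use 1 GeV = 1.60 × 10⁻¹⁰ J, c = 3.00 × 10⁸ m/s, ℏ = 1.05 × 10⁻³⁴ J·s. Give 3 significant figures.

Area is [L]² = [E]⁻²·(ℏc)²; restore (ℏc)².
1 GeV⁻² → (ℏc)² × (1 GeV in J)⁻² = 3.88 × 10⁻³² m².
Convert the energy scale: 7.19 TeV⁻² = 7.19 × 10⁻⁶ GeV⁻².
Result: 7.19 × 10⁻⁶ × 3.88 × 10⁻³² = 2.79 × 10⁻³⁷ m².

2.79 × 10⁻³⁷ m²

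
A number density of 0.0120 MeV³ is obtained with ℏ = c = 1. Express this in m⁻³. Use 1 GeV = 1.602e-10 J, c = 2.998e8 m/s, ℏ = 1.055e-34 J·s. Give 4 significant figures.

Number density is [L]⁻³ = [E]³/(ℏc)³.
1 GeV³ → 1/(ℏc)³ × (1 GeV in J)³ = 1.299e47 m⁻³.
Convert the energy scale: 0.0120 MeV³ = 1.20e-11 GeV³.
Result: 1.20e-11 × 1.299e47 = 1.559e36 m⁻³.

1.559e36 m⁻³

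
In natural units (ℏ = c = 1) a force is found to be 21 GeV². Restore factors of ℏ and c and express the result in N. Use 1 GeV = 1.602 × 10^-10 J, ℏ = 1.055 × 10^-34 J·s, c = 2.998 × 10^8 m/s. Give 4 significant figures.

1.704 × 10^7 N

Force is [E]/[L] = [E]²/(ℏc); restore (ℏc)⁻¹.
1 GeV² → 1/(ℏc) × (1 GeV in J)² = 8.114 × 10^5 N.
Result: 21 × 8.114 × 10^5 = 1.704 × 10^7 N.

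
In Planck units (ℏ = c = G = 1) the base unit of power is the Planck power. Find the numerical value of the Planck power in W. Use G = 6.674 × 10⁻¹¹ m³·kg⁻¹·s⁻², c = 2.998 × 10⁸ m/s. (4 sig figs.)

P_P = c⁵/G
  = 2.422 × 10⁴² / 6.674 × 10⁻¹¹
  = 3.629 × 10⁵² W

3.629 × 10⁵² W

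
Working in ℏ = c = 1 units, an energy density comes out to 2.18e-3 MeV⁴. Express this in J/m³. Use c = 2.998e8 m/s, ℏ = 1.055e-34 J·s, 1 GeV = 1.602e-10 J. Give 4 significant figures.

[E]/[L]³ = [E]⁴/(ℏc)³; restore (ℏc)⁻³.
1 GeV⁴ → 1/(ℏc)³ × (1 GeV in J)⁴ = 2.082e37 J/m³.
Convert the energy scale: 2.18e-3 MeV⁴ = 2.18e-15 GeV⁴.
Result: 2.18e-15 × 2.082e37 = 4.538e22 J/m³.

4.538e22 J/m³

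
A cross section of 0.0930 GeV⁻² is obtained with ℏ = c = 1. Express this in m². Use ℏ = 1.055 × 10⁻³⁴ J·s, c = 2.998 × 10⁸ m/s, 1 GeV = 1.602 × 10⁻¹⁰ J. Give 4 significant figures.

Area is [L]² = [E]⁻²·(ℏc)²; restore (ℏc)².
1 GeV⁻² → (ℏc)² × (1 GeV in J)⁻² = 3.898 × 10⁻³² m².
Result: 0.0930 × 3.898 × 10⁻³² = 3.625 × 10⁻³³ m².

3.625 × 10⁻³³ m²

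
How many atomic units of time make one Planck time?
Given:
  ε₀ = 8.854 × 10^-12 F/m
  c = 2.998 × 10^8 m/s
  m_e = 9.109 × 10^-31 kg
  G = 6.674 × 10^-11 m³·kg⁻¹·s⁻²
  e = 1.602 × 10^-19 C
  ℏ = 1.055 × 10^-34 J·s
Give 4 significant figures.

Planck time: t_P = √(ℏG/c⁵) = 5.392 × 10^-44 s
atomic unit of time: τ_au = (4πε₀)²ℏ³/(m_e e⁴) = 2.423 × 10^-17 s
ratio = 5.392 × 10^-44 / 2.423 × 10^-17 = 2.225 × 10^-27

2.225 × 10^-27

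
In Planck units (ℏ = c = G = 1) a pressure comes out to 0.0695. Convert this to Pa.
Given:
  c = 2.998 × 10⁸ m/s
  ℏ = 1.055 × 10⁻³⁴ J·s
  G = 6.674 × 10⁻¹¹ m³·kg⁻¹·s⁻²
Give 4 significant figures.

3.219 × 10¹¹² Pa

One Planck pressure: p_P = c⁷/(ℏG²) = 4.632 × 10¹¹³ Pa.
0.0695 × 4.632 × 10¹¹³ Pa = 3.219 × 10¹¹² Pa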